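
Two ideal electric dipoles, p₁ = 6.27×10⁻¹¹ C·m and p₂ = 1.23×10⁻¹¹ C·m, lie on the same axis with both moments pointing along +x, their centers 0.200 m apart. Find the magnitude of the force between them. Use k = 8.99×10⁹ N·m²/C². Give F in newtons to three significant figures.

F ≈ 2.60×10⁻⁸ N

On-axis field of dipole 1 at distance r: E = 2kp₁/r³. Force on dipole 2 is F = p₂·dE/dr (gradient along axis).
dE/dr = −6kp₁/r⁴, so |F| = 6kp₁p₂/r⁴ (attractive for aligned moments).
F = 6(8.99×10⁹)(6.27×10⁻¹¹)(1.23×10⁻¹¹)/(0.200)⁴ = 2.600×10⁻⁸ N.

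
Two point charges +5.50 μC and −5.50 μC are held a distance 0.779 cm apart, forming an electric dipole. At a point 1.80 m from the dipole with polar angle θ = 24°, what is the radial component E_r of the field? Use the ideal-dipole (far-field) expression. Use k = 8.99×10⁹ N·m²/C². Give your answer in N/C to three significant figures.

Dipole moment p = qd = (5.50×10⁻⁶ C)(0.00779 m) = 4.285×10⁻⁸ C·m.
For a dipole, E_r = (2kp cosθ)/r³.
kp/r³ = (8.99×10⁹)(4.285×10⁻⁸)/(1.80)³ = 66.05 N/C.
E_r = 2·66.05·cos24° = 120.7 N/C.

E_r ≈ 121 N/C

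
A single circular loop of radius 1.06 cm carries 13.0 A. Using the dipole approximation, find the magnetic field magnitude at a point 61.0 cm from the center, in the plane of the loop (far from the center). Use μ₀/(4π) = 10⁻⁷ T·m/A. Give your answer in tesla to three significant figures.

Magnetic moment m = IA = Iπa² = (13.0)·π·(0.0106)² = 0.004589 A·m².
In the equatorial plane B = (μ₀/4π)·m/r³ (half the axial value).
B = (10⁻⁷)·(0.004589) / (0.610)³ = 2.022×10⁻⁹ T.

B ≈ 2.02×10⁻⁹ T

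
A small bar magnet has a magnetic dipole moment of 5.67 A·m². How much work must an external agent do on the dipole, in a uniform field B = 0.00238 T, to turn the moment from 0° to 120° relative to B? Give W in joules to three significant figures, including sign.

W ≈ 0.0202 J

W_ext = ΔU = −mB cosθ₂ + mB cosθ₁ = mB(cosθ₁ − cosθ₂).
W = (5.67)(0.00238)·(cos0° − cos120°) = (0.01349)·(+1.5000) = 0.02024 J.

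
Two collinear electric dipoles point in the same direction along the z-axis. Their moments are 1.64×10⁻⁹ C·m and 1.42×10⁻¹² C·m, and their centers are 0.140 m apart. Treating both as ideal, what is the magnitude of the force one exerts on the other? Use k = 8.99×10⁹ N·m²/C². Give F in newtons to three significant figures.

On-axis field of dipole 1 at distance r: E = 2kp₁/r³. Force on dipole 2 is F = p₂·dE/dr (gradient along axis).
dE/dr = −6kp₁/r⁴, so |F| = 6kp₁p₂/r⁴ (attractive for aligned moments).
F = 6(8.99×10⁹)(1.64×10⁻⁹)(1.42×10⁻¹²)/(0.140)⁴ = 3.270×10⁻⁷ N.

F ≈ 3.27×10⁻⁷ N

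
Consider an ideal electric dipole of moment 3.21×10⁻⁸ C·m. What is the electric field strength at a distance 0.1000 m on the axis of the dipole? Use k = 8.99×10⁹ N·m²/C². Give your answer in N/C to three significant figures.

On the dipole axis E = 2kp/r³.
E = 2·(8.99×10⁹)(3.21×10⁻⁸) / (0.100)³ = 5.772×10⁵ N/C.

E ≈ 5.77×10⁵ N/C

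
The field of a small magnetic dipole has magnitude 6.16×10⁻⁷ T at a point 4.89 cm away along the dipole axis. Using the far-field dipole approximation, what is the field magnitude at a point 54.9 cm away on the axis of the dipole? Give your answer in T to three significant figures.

Dipole fields scale as 1/r³ in the far field; the geometry is the same at both points.
B₂ = B₁ · (r₁/r₂)³ = 6.16×10⁻⁷ · (4.89/54.9)³.
(r₁/r₂)³ = (0.08907)³ = 0.0007067.
B₂ ≈ 4.353×10⁻¹⁰ T.

B ≈ 4.35×10⁻¹⁰ T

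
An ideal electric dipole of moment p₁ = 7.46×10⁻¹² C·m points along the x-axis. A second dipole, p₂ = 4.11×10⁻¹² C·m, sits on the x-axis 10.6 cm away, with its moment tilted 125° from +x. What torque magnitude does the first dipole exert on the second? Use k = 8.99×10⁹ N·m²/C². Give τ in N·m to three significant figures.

τ ≈ 3.79×10⁻¹⁰ N·m

The second dipole sits on the axis of the first, so the field there is axial: E₁ = 2kp₁/r³ along +x.
E₁ = 2(8.99×10⁹)(7.46×10⁻¹²)/(0.106)³ = 112.6 N/C.
Torque on the second dipole: τ = p₂ E₁ sinθ.
τ = (4.11×10⁻¹²)(112.6)·sin125° = 3.792×10⁻¹⁰ N·m.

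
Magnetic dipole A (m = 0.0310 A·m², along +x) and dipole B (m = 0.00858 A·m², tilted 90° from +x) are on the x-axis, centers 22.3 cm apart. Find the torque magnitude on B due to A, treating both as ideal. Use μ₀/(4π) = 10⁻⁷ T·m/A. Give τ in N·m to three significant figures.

Dipole B is on the axis of dipole A, so B₁ there is axial: B₁ = (μ₀/4π)·2m₁/r³ along +x.
B₁ = 2(10⁻⁷)(0.0310)/(0.223)³ = 5.591×10⁻⁷ T.
τ = m₂ B₁ sinθ.
τ = (0.00858)(5.591×10⁻⁷)·sin90° = 4.797×10⁻⁹ N·m.

τ ≈ 4.80×10⁻⁹ N·m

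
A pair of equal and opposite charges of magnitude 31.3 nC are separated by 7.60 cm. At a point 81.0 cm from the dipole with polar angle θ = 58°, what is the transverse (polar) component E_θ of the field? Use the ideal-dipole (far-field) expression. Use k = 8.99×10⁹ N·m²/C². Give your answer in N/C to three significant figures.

Dipole moment p = qd = (3.13×10⁻⁸ C)(0.0760 m) = 2.379×10⁻⁹ C·m.
For a dipole, E_θ = (kp sinθ)/r³.
kp/r³ = (8.99×10⁹)(2.379×10⁻⁹)/(0.810)³ = 40.24 N/C.
E_θ = 40.24·sin58° = 34.13 N/C.

E_θ ≈ 34.1 N/C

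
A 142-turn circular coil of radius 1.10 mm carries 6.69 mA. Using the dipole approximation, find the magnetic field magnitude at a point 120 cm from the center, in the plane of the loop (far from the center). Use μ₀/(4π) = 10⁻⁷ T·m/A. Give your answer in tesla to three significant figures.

B ≈ 2.09×10⁻¹³ T

m = NIA = NIπa² = 142·(0.00669)·π·(0.00110)² = 3.611×10⁻⁶ A·m².
In the equatorial plane B = (μ₀/4π)·m/r³ (half the axial value).
B = (10⁻⁷)·(3.611×10⁻⁶) / (1.20)³ = 2.090×10⁻¹³ T.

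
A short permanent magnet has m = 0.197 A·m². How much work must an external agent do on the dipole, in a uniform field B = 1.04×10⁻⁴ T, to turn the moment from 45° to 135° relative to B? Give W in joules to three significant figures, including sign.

W ≈ 2.90×10⁻⁵ J

W_ext = ΔU = −mB cosθ₂ + mB cosθ₁ = mB(cosθ₁ − cosθ₂).
W = (0.197)(1.04×10⁻⁴)·(cos45° − cos135°) = (2.049×10⁻⁵)·(+1.4142) = 2.897×10⁻⁵ J.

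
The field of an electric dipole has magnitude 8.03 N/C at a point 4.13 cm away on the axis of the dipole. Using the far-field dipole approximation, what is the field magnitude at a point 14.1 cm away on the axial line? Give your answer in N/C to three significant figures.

Dipole fields scale as 1/r³ in the far field; the geometry is the same at both points.
E₂ = E₁ · (r₁/r₂)³ = 8.03 · (4.13/14.1)³.
(r₁/r₂)³ = (0.2929)³ = 0.02513.
E₂ ≈ 0.2018 N/C.

E ≈ 0.202 N/C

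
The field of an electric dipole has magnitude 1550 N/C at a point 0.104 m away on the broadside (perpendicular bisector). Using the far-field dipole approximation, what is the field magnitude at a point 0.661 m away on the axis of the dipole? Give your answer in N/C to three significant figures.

E ≈ 12.1 N/C

Dipole fields scale as 1/r³ in the far field.
The axial field is twice the equatorial field at the same r, so the geometry factor is 2/1.
E₂ = E₁ · (2/1) · (r₁/r₂)³ = 1550 · 2 · (0.104/0.661)³.
(r₁/r₂)³ = (0.1573)³ = 0.003895.
E₂ ≈ 12.07 N/C.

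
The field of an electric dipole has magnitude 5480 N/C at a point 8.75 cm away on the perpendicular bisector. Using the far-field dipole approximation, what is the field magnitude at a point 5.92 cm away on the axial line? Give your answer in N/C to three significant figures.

E ≈ 3.54×10⁴ N/C

Dipole fields scale as 1/r³ in the far field.
The axial field is twice the equatorial field at the same r, so the geometry factor is 2/1.
E₂ = E₁ · (2/1) · (r₁/r₂)³ = 5480 · 2 · (8.75/5.92)³.
(r₁/r₂)³ = (1.478)³ = 3.229.
E₂ ≈ 3.539×10⁴ N/C.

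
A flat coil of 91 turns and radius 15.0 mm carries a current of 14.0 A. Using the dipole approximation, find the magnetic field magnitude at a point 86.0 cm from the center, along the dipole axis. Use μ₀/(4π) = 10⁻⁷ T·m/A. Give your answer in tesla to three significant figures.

B ≈ 2.83×10⁻⁷ T

m = NIA = NIπa² = 91·(14.0)·π·(0.0150)² = 0.9005 A·m².
On axis B = (μ₀/4π)·2m/r³.
B = 2·(10⁻⁷)·(0.9005) / (0.860)³ = 2.832×10⁻⁷ T.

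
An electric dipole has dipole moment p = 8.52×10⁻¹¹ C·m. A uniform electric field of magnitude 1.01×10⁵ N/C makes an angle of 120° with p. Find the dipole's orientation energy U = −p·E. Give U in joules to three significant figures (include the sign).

U ≈ 4.30×10⁻⁶ J

U = −p·E = −pE cosθ.
U = −(8.52×10⁻¹¹)(1.01×10⁵)·cos120° = 4.303×10⁻⁶ J.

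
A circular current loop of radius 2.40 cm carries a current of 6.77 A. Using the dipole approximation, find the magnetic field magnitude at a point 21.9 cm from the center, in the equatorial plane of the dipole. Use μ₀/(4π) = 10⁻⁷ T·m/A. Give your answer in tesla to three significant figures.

B ≈ 1.17×10⁻⁷ T

Magnetic moment m = IA = Iπa² = (6.77)·π·(0.0240)² = 0.01225 A·m².
In the equatorial plane B = (μ₀/4π)·m/r³ (half the axial value).
B = (10⁻⁷)·(0.01225) / (0.219)³ = 1.166×10⁻⁷ T.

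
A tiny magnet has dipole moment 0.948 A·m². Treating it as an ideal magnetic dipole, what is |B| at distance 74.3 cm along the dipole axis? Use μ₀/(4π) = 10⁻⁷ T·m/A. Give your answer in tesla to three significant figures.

On axis B = (μ₀/4π)·2m/r³.
B = 2·(10⁻⁷)·(0.948) / (0.743)³ = 4.622×10⁻⁷ T.

B ≈ 4.62×10⁻⁷ T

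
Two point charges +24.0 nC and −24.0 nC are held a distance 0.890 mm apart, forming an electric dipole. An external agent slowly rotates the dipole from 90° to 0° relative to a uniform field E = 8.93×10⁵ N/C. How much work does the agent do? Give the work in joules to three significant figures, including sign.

Dipole moment p = qd = (2.40×10⁻⁸ C)(8.90×10⁻⁴ m) = 2.136×10⁻¹¹ C·m.
W_ext = ΔU = U(θ₂) − U(θ₁) = −pE cosθ₂ − (−pE cosθ₁) = pE(cosθ₁ − cosθ₂).
W = (2.136×10⁻¹¹)(8.93×10⁵)·(cos90° − cos0°) = (1.907×10⁻⁵)·(-1.0000) = -1.907×10⁻⁵ J.

W ≈ -1.91×10⁻⁵ J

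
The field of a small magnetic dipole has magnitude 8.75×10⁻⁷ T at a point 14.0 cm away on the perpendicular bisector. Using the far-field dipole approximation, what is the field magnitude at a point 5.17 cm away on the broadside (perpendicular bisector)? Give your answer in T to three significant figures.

Dipole fields scale as 1/r³ in the far field; the geometry is the same at both points.
B₂ = B₁ · (r₁/r₂)³ = 8.75×10⁻⁷ · (14.0/5.17)³.
(r₁/r₂)³ = (2.708)³ = 19.86.
B₂ ≈ 1.737×10⁻⁵ T.

B ≈ 1.74×10⁻⁵ T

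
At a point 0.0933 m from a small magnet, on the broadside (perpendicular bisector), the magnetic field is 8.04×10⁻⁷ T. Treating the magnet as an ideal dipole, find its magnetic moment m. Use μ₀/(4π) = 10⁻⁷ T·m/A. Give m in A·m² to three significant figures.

m ≈ 0.00653 A·m²

In the equatorial plane B = (μ₀/4π)·m/r³, so m = Br³·4π/(μ₀).
m = (8.04×10⁻⁷)·(0.0933)³ / (10⁻⁷) = 0.006530 A·m².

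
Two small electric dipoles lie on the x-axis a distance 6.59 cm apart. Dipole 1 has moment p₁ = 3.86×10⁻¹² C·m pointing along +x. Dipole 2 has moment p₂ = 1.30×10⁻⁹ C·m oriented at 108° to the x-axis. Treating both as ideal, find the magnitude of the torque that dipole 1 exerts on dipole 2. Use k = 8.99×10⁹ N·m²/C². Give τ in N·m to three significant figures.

τ ≈ 3.00×10⁻⁷ N·m

The second dipole sits on the axis of the first, so the field there is axial: E₁ = 2kp₁/r³ along +x.
E₁ = 2(8.99×10⁹)(3.86×10⁻¹²)/(0.0659)³ = 242.5 N/C.
Torque on the second dipole: τ = p₂ E₁ sinθ.
τ = (1.30×10⁻⁹)(242.5)·sin108° = 2.998×10⁻⁷ N·m.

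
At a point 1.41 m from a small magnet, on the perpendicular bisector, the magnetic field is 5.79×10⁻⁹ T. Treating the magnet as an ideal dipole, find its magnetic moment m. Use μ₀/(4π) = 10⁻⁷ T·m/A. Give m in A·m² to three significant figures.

In the equatorial plane B = (μ₀/4π)·m/r³, so m = Br³·4π/(μ₀).
m = (5.79×10⁻⁹)·(1.41)³ / (10⁻⁷) = 0.1623 A·m².

m ≈ 0.162 A·m²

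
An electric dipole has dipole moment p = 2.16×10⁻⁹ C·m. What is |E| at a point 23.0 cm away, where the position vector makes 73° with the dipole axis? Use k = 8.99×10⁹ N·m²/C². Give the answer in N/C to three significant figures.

At angle θ the dipole field magnitude is E = (kp/r³)·√(1 + 3cos²θ).
kp/r³ = (8.99×10⁹)(2.16×10⁻⁹) / (0.230)³ = 1596 N/C.
√(1 + 3cos²73°) = √(1 + 3·0.0855) = √1.2564 ≈ 1.1209.
E ≈ 1596 × 1.121 = 1789 N/C.

E ≈ 1790 N/C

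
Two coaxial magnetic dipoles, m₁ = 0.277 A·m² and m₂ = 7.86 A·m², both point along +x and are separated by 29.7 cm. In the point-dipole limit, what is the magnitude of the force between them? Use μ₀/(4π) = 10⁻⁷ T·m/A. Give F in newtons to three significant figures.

F ≈ 1.68×10⁻⁴ N

On-axis B of dipole 1: B = (μ₀/4π)·2m₁/r³. Force on dipole 2: F = m₂·dB/dr.
dB/dr = −(μ₀/4π)·6m₁/r⁴, so |F| = (μ₀/4π)·6m₁m₂/r⁴.
F = 6(10⁻⁷)(0.277)(7.86)/(0.297)⁴ = 1.679×10⁻⁴ N.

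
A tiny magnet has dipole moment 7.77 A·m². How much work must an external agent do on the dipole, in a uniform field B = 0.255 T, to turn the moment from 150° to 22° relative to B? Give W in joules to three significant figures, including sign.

W_ext = ΔU = −mB cosθ₂ + mB cosθ₁ = mB(cosθ₁ − cosθ₂).
W = (7.77)(0.255)·(cos150° − cos22°) = (1.981)·(-1.7932) = -3.553 J.

W ≈ -3.55 J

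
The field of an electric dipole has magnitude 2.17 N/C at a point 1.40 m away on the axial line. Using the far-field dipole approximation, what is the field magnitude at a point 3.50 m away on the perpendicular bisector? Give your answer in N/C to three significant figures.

Dipole fields scale as 1/r³ in the far field.
The axial field is twice the equatorial field at the same r, so the geometry factor is 1/2.
E₂ = E₁ · (1/2) · (r₁/r₂)³ = 2.17 · 0.5 · (1.40/3.50)³.
(r₁/r₂)³ = (0.4)³ = 0.064.
E₂ ≈ 0.06944 N/C.

E ≈ 0.0694 N/C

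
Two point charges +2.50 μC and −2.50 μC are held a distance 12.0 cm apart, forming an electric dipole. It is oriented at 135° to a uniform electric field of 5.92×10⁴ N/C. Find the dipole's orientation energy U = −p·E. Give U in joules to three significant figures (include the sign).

Dipole moment p = qd = (2.50×10⁻⁶ C)(0.120 m) = 3.00×10⁻⁷ C·m.
U = −p·E = −pE cosθ.
U = −(3.00×10⁻⁷)(5.92×10⁴)·cos135° = 0.01256 J.

U ≈ 0.0126 J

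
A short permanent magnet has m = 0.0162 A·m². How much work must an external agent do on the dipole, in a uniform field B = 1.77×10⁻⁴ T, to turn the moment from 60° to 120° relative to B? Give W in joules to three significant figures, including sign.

W_ext = ΔU = −mB cosθ₂ + mB cosθ₁ = mB(cosθ₁ − cosθ₂).
W = (0.0162)(1.77×10⁻⁴)·(cos60° − cos120°) = (2.867×10⁻⁶)·(+1.0000) = 2.867×10⁻⁶ J.

W ≈ 2.87×10⁻⁶ J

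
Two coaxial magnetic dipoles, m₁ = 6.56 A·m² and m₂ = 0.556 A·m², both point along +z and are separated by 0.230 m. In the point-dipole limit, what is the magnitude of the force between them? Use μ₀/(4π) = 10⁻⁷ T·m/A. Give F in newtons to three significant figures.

On-axis B of dipole 1: B = (μ₀/4π)·2m₁/r³. Force on dipole 2: F = m₂·dB/dr.
dB/dr = −(μ₀/4π)·6m₁/r⁴, so |F| = (μ₀/4π)·6m₁m₂/r⁴.
F = 6(10⁻⁷)(6.56)(0.556)/(0.230)⁴ = 7.820×10⁻⁴ N.

F ≈ 7.82×10⁻⁴ N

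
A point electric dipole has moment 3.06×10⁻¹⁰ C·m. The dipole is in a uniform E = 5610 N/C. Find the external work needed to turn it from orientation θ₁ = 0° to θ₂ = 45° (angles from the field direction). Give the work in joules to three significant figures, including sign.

W_ext = ΔU = U(θ₂) − U(θ₁) = −pE cosθ₂ − (−pE cosθ₁) = pE(cosθ₁ − cosθ₂).
W = (3.06×10⁻¹⁰)(5610)·(cos0° − cos45°) = (1.717×10⁻⁶)·(+0.2929) = 5.028×10⁻⁷ J.

W ≈ 5.03×10⁻⁷ J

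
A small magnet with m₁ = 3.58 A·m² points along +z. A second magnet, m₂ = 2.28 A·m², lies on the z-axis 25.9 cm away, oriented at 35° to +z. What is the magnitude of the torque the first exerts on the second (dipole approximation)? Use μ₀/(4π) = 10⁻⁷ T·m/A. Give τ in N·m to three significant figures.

τ ≈ 5.39×10⁻⁵ N·m

Dipole B is on the axis of dipole A, so B₁ there is axial: B₁ = (μ₀/4π)·2m₁/r³ along +z.
B₁ = 2(10⁻⁷)(3.58)/(0.259)³ = 4.121×10⁻⁵ T.
τ = m₂ B₁ sinθ.
τ = (2.28)(4.121×10⁻⁵)·sin35° = 5.389×10⁻⁵ N·m.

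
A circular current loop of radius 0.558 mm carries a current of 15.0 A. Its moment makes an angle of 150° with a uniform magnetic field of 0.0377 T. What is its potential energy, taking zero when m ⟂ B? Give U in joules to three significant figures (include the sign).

U ≈ 4.79×10⁻⁷ J

Magnetic moment m = IA = Iπa² = (15.0)·π·(5.58×10⁻⁴)² = 1.467×10⁻⁵ A·m².
U = −m·B = −mB cosθ.
U = −(1.467×10⁻⁵)(0.0377)·cos150° = 4.790×10⁻⁷ J.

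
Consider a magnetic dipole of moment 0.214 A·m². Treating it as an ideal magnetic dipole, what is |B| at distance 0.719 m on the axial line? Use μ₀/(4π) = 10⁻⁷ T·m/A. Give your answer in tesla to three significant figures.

B ≈ 1.15×10⁻⁷ T

On axis B = (μ₀/4π)·2m/r³.
B = 2·(10⁻⁷)·(0.214) / (0.719)³ = 1.151×10⁻⁷ T.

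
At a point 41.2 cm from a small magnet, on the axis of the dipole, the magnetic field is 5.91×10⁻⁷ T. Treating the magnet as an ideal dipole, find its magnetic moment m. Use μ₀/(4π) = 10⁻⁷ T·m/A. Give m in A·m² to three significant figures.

On axis B = (μ₀/4π)·2m/r³, so m = Br³·4π/(μ₀·2).
m = (5.91×10⁻⁷)·(0.412)³ / (2·10⁻⁷) = 0.2067 A·m².

m ≈ 0.207 A·m²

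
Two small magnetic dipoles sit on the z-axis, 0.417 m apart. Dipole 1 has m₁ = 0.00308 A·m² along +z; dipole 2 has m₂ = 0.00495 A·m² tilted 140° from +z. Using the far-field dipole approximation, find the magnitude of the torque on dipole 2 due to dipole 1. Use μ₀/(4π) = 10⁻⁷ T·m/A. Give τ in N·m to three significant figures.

τ ≈ 2.70×10⁻¹¹ N·m

Dipole B is on the axis of dipole A, so B₁ there is axial: B₁ = (μ₀/4π)·2m₁/r³ along +z.
B₁ = 2(10⁻⁷)(0.00308)/(0.417)³ = 8.495×10⁻⁹ T.
τ = m₂ B₁ sinθ.
τ = (0.00495)(8.495×10⁻⁹)·sin140° = 2.703×10⁻¹¹ N·m.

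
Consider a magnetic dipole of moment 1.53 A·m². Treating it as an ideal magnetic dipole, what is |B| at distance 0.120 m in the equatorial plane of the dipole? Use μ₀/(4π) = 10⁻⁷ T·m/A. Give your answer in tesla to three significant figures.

In the equatorial plane B = (μ₀/4π)·m/r³ (half the axial value).
B = (10⁻⁷)·(1.53) / (0.120)³ = 8.854×10⁻⁵ T.

B ≈ 8.85×10⁻⁵ T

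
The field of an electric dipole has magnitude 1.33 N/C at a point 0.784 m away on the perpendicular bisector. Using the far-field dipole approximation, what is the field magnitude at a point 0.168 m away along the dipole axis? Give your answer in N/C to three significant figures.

Dipole fields scale as 1/r³ in the far field.
The axial field is twice the equatorial field at the same r, so the geometry factor is 2/1.
E₂ = E₁ · (2/1) · (r₁/r₂)³ = 1.33 · 2 · (0.784/0.168)³.
(r₁/r₂)³ = (4.667)³ = 101.6.
E₂ ≈ 270.3 N/C.

E ≈ 270 N/C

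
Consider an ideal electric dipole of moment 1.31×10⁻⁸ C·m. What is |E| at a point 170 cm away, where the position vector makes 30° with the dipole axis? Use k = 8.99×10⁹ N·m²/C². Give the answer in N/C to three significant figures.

At angle θ the dipole field magnitude is E = (kp/r³)·√(1 + 3cos²θ).
kp/r³ = (8.99×10⁹)(1.31×10⁻⁸) / (1.70)³ = 23.97 N/C.
√(1 + 3cos²30°) = √(1 + 3·0.7500) = √3.2500 ≈ 1.8028.
E ≈ 23.97 × 1.803 = 43.21 N/C.

E ≈ 43.2 N/C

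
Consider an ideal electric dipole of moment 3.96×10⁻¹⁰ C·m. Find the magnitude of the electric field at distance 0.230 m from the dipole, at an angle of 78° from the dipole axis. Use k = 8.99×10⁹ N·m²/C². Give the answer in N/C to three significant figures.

At angle θ the dipole field magnitude is E = (kp/r³)·√(1 + 3cos²θ).
kp/r³ = (8.99×10⁹)(3.96×10⁻¹⁰) / (0.230)³ = 292.6 N/C.
√(1 + 3cos²78°) = √(1 + 3·0.0432) = √1.1297 ≈ 1.0629.
E ≈ 292.6 × 1.063 = 311.0 N/C.

E ≈ 311 N/C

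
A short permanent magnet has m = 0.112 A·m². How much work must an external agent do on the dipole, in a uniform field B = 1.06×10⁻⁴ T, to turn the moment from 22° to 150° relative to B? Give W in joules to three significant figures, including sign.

W ≈ 2.13×10⁻⁵ J

W_ext = ΔU = −mB cosθ₂ + mB cosθ₁ = mB(cosθ₁ − cosθ₂).
W = (0.112)(1.06×10⁻⁴)·(cos22° − cos150°) = (1.187×10⁻⁵)·(+1.7932) = 2.129×10⁻⁵ J.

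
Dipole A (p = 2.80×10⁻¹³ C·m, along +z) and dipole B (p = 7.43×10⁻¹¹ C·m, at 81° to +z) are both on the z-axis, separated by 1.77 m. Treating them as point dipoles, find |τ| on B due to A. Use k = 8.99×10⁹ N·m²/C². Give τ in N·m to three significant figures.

The second dipole sits on the axis of the first, so the field there is axial: E₁ = 2kp₁/r³ along +z.
E₁ = 2(8.99×10⁹)(2.80×10⁻¹³)/(1.77)³ = 9.079×10⁻⁴ N/C.
Torque on the second dipole: τ = p₂ E₁ sinθ.
τ = (7.43×10⁻¹¹)(9.079×10⁻⁴)·sin81° = 6.662×10⁻¹⁴ N·m.

τ ≈ 6.66×10⁻¹⁴ N·m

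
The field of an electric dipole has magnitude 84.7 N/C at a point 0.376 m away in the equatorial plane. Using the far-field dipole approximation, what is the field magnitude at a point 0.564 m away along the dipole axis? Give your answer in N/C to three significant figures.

E ≈ 50.2 N/C

Dipole fields scale as 1/r³ in the far field.
The axial field is twice the equatorial field at the same r, so the geometry factor is 2/1.
E₂ = E₁ · (2/1) · (r₁/r₂)³ = 84.7 · 2 · (0.376/0.564)³.
(r₁/r₂)³ = (0.6667)³ = 0.2963.
E₂ ≈ 50.19 N/C.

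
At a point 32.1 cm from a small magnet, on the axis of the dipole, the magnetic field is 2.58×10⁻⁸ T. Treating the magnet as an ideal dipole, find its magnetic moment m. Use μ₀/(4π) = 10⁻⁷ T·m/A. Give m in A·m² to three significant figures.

On axis B = (μ₀/4π)·2m/r³, so m = Br³·4π/(μ₀·2).
m = (2.58×10⁻⁸)·(0.321)³ / (2·10⁻⁷) = 0.004267 A·m².

m ≈ 0.00427 A·m²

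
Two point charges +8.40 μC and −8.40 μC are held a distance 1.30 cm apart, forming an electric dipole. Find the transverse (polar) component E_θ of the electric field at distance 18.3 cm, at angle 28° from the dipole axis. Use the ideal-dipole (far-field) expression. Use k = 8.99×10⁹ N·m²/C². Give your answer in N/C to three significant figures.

E_θ ≈ 7.52×10⁴ N/C

Dipole moment p = qd = (8.40×10⁻⁶ C)(0.0130 m) = 1.092×10⁻⁷ C·m.
For a dipole, E_θ = (kp sinθ)/r³.
kp/r³ = (8.99×10⁹)(1.092×10⁻⁷)/(0.183)³ = 1.602×10⁵ N/C.
E_θ = 1.602×10⁵·sin28° = 7.520×10⁴ N/C.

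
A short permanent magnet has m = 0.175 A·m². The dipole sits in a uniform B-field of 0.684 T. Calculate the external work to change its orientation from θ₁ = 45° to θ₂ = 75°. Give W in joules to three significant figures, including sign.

W_ext = ΔU = −mB cosθ₂ + mB cosθ₁ = mB(cosθ₁ − cosθ₂).
W = (0.175)(0.684)·(cos45° − cos75°) = (0.1197)·(+0.4483) = 0.05366 J.

W ≈ 0.0537 J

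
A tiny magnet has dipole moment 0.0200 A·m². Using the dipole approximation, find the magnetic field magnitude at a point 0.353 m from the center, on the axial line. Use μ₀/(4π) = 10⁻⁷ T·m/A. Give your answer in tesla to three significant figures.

On axis B = (μ₀/4π)·2m/r³.
B = 2·(10⁻⁷)·(0.0200) / (0.353)³ = 9.094×10⁻⁸ T.

B ≈ 9.09×10⁻⁸ T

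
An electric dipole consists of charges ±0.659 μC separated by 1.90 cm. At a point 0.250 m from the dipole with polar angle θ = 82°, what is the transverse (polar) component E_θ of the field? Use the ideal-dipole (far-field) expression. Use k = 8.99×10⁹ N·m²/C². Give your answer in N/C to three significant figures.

Dipole moment p = qd = (6.59×10⁻⁷ C)(0.0190 m) = 1.252×10⁻⁸ C·m.
For a dipole, E_θ = (kp sinθ)/r³.
kp/r³ = (8.99×10⁹)(1.252×10⁻⁸)/(0.250)³ = 7204 N/C.
E_θ = 7204·sin82° = 7133 N/C.

E_θ ≈ 7130 N/C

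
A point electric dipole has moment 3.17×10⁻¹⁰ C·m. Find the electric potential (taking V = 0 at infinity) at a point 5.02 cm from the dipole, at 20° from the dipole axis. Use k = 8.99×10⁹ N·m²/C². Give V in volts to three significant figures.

V ≈ 1060 V

The dipole potential is V = kp cosθ / r².
V = (8.99×10⁹)(3.17×10⁻¹⁰)·cos20° / (0.0502)² = 1063 V.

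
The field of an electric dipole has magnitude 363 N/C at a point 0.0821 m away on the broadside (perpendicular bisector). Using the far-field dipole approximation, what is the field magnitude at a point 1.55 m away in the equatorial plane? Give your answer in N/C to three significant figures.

Dipole fields scale as 1/r³ in the far field; the geometry is the same at both points.
E₂ = E₁ · (r₁/r₂)³ = 363 · (0.0821/1.55)³.
(r₁/r₂)³ = (0.05297)³ = 0.0001486.
E₂ ≈ 0.05394 N/C.

E ≈ 0.0539 N/C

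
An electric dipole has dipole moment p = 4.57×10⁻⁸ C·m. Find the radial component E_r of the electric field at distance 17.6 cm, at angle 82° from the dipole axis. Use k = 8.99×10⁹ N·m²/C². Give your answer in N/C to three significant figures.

For a dipole, E_r = (2kp cosθ)/r³.
kp/r³ = (8.99×10⁹)(4.57×10⁻⁸)/(0.176)³ = 7.536×10⁴ N/C.
E_r = 2·7.536×10⁴·cos82° = 2.098×10⁴ N/C.

E_r ≈ 2.10×10⁴ N/C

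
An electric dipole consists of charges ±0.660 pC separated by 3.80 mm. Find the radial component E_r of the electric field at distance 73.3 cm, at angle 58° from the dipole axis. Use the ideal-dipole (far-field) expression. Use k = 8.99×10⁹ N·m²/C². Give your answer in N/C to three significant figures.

Dipole moment p = qd = (6.60×10⁻¹³ C)(0.00380 m) = 2.508×10⁻¹⁵ C·m.
For a dipole, E_r = (2kp cosθ)/r³.
kp/r³ = (8.99×10⁹)(2.508×10⁻¹⁵)/(0.733)³ = 5.725×10⁻⁵ N/C.
E_r = 2·5.725×10⁻⁵·cos58° = 6.068×10⁻⁵ N/C.

E_r ≈ 6.07×10⁻⁵ N/C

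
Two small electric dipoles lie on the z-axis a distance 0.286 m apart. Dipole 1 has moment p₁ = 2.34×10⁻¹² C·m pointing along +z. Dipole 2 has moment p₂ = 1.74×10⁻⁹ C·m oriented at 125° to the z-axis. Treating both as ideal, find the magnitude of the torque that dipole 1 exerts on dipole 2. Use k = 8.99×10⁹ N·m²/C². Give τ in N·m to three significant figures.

The second dipole sits on the axis of the first, so the field there is axial: E₁ = 2kp₁/r³ along +z.
E₁ = 2(8.99×10⁹)(2.34×10⁻¹²)/(0.286)³ = 1.798 N/C.
Torque on the second dipole: τ = p₂ E₁ sinθ.
τ = (1.74×10⁻⁹)(1.798)·sin125° = 2.563×10⁻⁹ N·m.

τ ≈ 2.56×10⁻⁹ N·m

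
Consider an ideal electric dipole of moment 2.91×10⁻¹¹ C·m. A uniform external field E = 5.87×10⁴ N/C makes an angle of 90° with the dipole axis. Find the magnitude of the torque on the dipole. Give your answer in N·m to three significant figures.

Torque on an electric dipole: τ = pE sinθ.
τ = (2.91×10⁻¹¹)(5.87×10⁴)·sin90° = 1.708×10⁻⁶ N·m.

τ ≈ 1.71×10⁻⁶ N·m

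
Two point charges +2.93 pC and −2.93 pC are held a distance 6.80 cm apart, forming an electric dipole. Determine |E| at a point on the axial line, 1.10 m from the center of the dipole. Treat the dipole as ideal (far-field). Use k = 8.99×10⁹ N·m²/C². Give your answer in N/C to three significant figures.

Dipole moment p = qd = (2.93×10⁻¹² C)(0.0680 m) = 1.992×10⁻¹³ C·m.
On the dipole axis E = 2kp/r³.
E = 2·(8.99×10⁹)(1.992×10⁻¹³) / (1.10)³ = 0.002691 N/C.

E ≈ 0.00269 N/C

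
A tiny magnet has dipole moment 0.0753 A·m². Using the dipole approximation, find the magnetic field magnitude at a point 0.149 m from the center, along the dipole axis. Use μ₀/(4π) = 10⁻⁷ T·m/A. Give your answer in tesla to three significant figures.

On axis B = (μ₀/4π)·2m/r³.
B = 2·(10⁻⁷)·(0.0753) / (0.149)³ = 4.553×10⁻⁶ T.

B ≈ 4.55×10⁻⁶ T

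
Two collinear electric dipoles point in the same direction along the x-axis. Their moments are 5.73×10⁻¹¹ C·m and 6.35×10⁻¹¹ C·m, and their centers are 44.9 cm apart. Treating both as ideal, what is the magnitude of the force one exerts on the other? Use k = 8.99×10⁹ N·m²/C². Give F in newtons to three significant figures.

F ≈ 4.83×10⁻⁹ N

On-axis field of dipole 1 at distance r: E = 2kp₁/r³. Force on dipole 2 is F = p₂·dE/dr (gradient along axis).
dE/dr = −6kp₁/r⁴, so |F| = 6kp₁p₂/r⁴ (attractive for aligned moments).
F = 6(8.99×10⁹)(5.73×10⁻¹¹)(6.35×10⁻¹¹)/(0.449)⁴ = 4.829×10⁻⁹ N.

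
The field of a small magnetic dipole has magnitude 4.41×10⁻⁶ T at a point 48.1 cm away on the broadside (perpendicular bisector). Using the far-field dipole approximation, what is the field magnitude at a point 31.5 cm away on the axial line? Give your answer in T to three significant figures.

Dipole fields scale as 1/r³ in the far field.
The axial field is twice the equatorial field at the same r, so the geometry factor is 2/1.
B₂ = B₁ · (2/1) · (r₁/r₂)³ = 4.41×10⁻⁶ · 2 · (48.1/31.5)³.
(r₁/r₂)³ = (1.527)³ = 3.56.
B₂ ≈ 3.140×10⁻⁵ T.

B ≈ 3.14×10⁻⁵ T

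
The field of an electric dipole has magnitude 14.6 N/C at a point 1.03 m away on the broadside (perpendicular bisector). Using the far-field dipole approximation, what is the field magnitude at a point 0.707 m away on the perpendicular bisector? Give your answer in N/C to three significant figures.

Dipole fields scale as 1/r³ in the far field; the geometry is the same at both points.
E₂ = E₁ · (r₁/r₂)³ = 14.6 · (1.03/0.707)³.
(r₁/r₂)³ = (1.457)³ = 3.092.
E₂ ≈ 45.14 N/C.

E ≈ 45.1 N/C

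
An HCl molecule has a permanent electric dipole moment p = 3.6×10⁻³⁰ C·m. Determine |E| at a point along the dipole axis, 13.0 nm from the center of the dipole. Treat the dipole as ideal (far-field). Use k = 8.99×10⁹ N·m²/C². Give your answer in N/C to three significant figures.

E ≈ 2.95×10⁴ N/C

On the dipole axis E = 2kp/r³.
E = 2·(8.99×10⁹)(3.60×10⁻³⁰) / (1.30×10⁻⁸)³ = 2.946×10⁴ N/C.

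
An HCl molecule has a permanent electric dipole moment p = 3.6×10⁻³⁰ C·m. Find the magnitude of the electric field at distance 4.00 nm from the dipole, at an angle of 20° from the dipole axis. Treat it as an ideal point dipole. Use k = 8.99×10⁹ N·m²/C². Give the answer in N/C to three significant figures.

E ≈ 9.66×10⁵ N/C

At angle θ the dipole field magnitude is E = (kp/r³)·√(1 + 3cos²θ).
kp/r³ = (8.99×10⁹)(3.60×10⁻³⁰) / (4.00×10⁻⁹)³ = 5.057×10⁵ N/C.
√(1 + 3cos²20°) = √(1 + 3·0.8830) = √3.6491 ≈ 1.9103.
E ≈ 5.057×10⁵ × 1.910 = 9.660×10⁵ N/C.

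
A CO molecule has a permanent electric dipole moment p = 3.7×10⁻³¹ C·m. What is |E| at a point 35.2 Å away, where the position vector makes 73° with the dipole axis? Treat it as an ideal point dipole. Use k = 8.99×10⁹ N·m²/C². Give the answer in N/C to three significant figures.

E ≈ 8.55×10⁴ N/C

At angle θ the dipole field magnitude is E = (kp/r³)·√(1 + 3cos²θ).
kp/r³ = (8.99×10⁹)(3.70×10⁻³¹) / (3.52×10⁻⁹)³ = 7.627×10⁴ N/C.
√(1 + 3cos²73°) = √(1 + 3·0.0855) = √1.2564 ≈ 1.1209.
E ≈ 7.627×10⁴ × 1.121 = 8.549×10⁴ N/C.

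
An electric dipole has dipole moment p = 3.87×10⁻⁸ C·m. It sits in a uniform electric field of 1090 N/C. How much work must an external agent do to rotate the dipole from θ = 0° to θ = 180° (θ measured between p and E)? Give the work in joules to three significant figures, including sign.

W ≈ 8.44×10⁻⁵ J

W_ext = ΔU = U(θ₂) − U(θ₁) = −pE cosθ₂ − (−pE cosθ₁) = pE(cosθ₁ − cosθ₂).
W = (3.87×10⁻⁸)(1090)·(cos0° − cos180°) = (4.218×10⁻⁵)·(+2.0000) = 8.437×10⁻⁵ J.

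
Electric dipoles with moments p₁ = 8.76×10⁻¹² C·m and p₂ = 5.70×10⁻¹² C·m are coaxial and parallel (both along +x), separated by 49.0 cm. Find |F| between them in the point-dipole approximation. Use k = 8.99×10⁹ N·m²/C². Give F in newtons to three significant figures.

F ≈ 4.67×10⁻¹¹ N

On-axis field of dipole 1 at distance r: E = 2kp₁/r³. Force on dipole 2 is F = p₂·dE/dr (gradient along axis).
dE/dr = −6kp₁/r⁴, so |F| = 6kp₁p₂/r⁴ (attractive for aligned moments).
F = 6(8.99×10⁹)(8.76×10⁻¹²)(5.70×10⁻¹²)/(0.490)⁴ = 4.672×10⁻¹¹ N.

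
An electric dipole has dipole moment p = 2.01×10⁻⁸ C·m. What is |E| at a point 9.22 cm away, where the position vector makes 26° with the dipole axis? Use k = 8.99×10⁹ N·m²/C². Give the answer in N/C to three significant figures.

At angle θ the dipole field magnitude is E = (kp/r³)·√(1 + 3cos²θ).
kp/r³ = (8.99×10⁹)(2.01×10⁻⁸) / (0.0922)³ = 2.305×10⁵ N/C.
√(1 + 3cos²26°) = √(1 + 3·0.8078) = √3.4235 ≈ 1.8503.
E ≈ 2.305×10⁵ × 1.850 = 4.266×10⁵ N/C.

E ≈ 4.27×10⁵ N/C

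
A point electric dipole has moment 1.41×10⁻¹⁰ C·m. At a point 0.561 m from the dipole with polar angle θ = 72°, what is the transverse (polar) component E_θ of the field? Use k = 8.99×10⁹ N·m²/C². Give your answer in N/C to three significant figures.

For a dipole, E_θ = (kp sinθ)/r³.
kp/r³ = (8.99×10⁹)(1.41×10⁻¹⁰)/(0.561)³ = 7.179 N/C.
E_θ = 7.179·sin72° = 6.828 N/C.

E_θ ≈ 6.83 N/C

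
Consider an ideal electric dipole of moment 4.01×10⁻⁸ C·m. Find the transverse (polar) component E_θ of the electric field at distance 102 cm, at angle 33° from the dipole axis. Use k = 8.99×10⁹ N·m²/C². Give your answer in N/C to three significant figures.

E_θ ≈ 185 N/C

For a dipole, E_θ = (kp sinθ)/r³.
kp/r³ = (8.99×10⁹)(4.01×10⁻⁸)/(1.02)³ = 339.7 N/C.
E_θ = 339.7·sin33° = 185.0 N/C.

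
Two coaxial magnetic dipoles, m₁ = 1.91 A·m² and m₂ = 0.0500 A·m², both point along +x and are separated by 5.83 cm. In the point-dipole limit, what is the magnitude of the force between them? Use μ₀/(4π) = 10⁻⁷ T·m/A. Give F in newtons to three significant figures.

On-axis B of dipole 1: B = (μ₀/4π)·2m₁/r³. Force on dipole 2: F = m₂·dB/dr.
dB/dr = −(μ₀/4π)·6m₁/r⁴, so |F| = (μ₀/4π)·6m₁m₂/r⁴.
F = 6(10⁻⁷)(1.91)(0.0500)/(0.0583)⁴ = 0.004960 N.

F ≈ 0.00496 N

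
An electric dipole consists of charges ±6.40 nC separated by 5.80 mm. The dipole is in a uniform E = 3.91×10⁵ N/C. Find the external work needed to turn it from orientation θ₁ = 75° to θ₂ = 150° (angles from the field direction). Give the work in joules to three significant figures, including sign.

W ≈ 1.63×10⁻⁵ J

Dipole moment p = qd = (6.40×10⁻⁹ C)(0.00580 m) = 3.712×10⁻¹¹ C·m.
W_ext = ΔU = U(θ₂) − U(θ₁) = −pE cosθ₂ − (−pE cosθ₁) = pE(cosθ₁ − cosθ₂).
W = (3.712×10⁻¹¹)(3.91×10⁵)·(cos75° − cos150°) = (1.451×10⁻⁵)·(+1.1248) = 1.633×10⁻⁵ J.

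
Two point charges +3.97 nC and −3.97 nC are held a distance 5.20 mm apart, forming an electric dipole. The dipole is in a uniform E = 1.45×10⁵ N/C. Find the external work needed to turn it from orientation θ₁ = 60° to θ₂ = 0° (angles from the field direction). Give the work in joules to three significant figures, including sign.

W ≈ -1.50×10⁻⁶ J

Dipole moment p = qd = (3.97×10⁻⁹ C)(0.00520 m) = 2.064×10⁻¹¹ C·m.
W_ext = ΔU = U(θ₂) − U(θ₁) = −pE cosθ₂ − (−pE cosθ₁) = pE(cosθ₁ − cosθ₂).
W = (2.064×10⁻¹¹)(1.45×10⁵)·(cos60° − cos0°) = (2.993×10⁻⁶)·(-0.5000) = -1.496×10⁻⁶ J.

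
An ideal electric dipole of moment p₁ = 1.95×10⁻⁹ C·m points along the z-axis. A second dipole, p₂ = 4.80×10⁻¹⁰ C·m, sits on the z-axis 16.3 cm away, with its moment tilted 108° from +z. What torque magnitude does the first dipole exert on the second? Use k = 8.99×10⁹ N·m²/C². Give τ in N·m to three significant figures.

τ ≈ 3.70×10⁻⁶ N·m

The second dipole sits on the axis of the first, so the field there is axial: E₁ = 2kp₁/r³ along +z.
E₁ = 2(8.99×10⁹)(1.95×10⁻⁹)/(0.163)³ = 8096 N/C.
Torque on the second dipole: τ = p₂ E₁ sinθ.
τ = (4.80×10⁻¹⁰)(8096)·sin108° = 3.696×10⁻⁶ N·m.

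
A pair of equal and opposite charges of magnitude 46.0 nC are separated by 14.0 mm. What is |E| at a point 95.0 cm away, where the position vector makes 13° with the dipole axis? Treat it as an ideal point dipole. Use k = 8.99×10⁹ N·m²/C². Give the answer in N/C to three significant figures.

Dipole moment p = qd = (4.60×10⁻⁸ C)(0.0140 m) = 6.44×10⁻¹⁰ C·m.
At angle θ the dipole field magnitude is E = (kp/r³)·√(1 + 3cos²θ).
kp/r³ = (8.99×10⁹)(6.44×10⁻¹⁰) / (0.950)³ = 6.753 N/C.
√(1 + 3cos²13°) = √(1 + 3·0.9494) = √3.8482 ≈ 1.9617.
E ≈ 6.753 × 1.962 = 13.25 N/C.

E ≈ 13.2 N/C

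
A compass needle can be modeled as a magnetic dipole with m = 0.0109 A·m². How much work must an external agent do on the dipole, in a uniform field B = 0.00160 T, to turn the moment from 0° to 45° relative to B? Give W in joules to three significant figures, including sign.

W ≈ 5.11×10⁻⁶ J

W_ext = ΔU = −mB cosθ₂ + mB cosθ₁ = mB(cosθ₁ − cosθ₂).
W = (0.0109)(0.00160)·(cos0° − cos45°) = (1.744×10⁻⁵)·(+0.2929) = 5.108×10⁻⁶ J.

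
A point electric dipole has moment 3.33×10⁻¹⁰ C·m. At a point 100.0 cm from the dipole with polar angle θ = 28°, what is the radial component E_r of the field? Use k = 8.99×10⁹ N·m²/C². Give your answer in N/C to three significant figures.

For a dipole, E_r = (2kp cosθ)/r³.
kp/r³ = (8.99×10⁹)(3.33×10⁻¹⁰)/(1.00)³ = 2.994 N/C.
E_r = 2·2.994·cos28° = 5.287 N/C.

E_r ≈ 5.29 N/C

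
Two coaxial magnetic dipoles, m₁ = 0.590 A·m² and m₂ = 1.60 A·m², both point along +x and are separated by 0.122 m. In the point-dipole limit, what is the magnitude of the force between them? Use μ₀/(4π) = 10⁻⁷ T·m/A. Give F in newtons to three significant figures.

On-axis B of dipole 1: B = (μ₀/4π)·2m₁/r³. Force on dipole 2: F = m₂·dB/dr.
dB/dr = −(μ₀/4π)·6m₁/r⁴, so |F| = (μ₀/4π)·6m₁m₂/r⁴.
F = 6(10⁻⁷)(0.590)(1.60)/(0.122)⁴ = 0.002557 N.

F ≈ 0.00256 N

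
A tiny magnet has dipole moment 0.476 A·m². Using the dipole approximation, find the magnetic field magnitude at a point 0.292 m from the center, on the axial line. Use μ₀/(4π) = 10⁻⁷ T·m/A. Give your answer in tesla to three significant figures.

On axis B = (μ₀/4π)·2m/r³.
B = 2·(10⁻⁷)·(0.476) / (0.292)³ = 3.824×10⁻⁶ T.

B ≈ 3.82×10⁻⁶ T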